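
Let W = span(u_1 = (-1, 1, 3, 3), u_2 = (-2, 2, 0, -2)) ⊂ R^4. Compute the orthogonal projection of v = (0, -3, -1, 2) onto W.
proj_W(v) = (105/59, -105/59, -15/59, 85/59)

Set up U = [u_1 | ... | u_2] ∈ R^(4×2). The projector onto W = col(U) is P = U (U^T U)^(-1) U^T.
Compute U^T U =
  [20, -2]
  [-2, 12],
and U^T v = (0, -10).
Solve U^T U · c = U^T v for the coefficients: c = (-5/59, -50/59). The projection is proj_W(v) = U c.
Check: (v - proj_W(v)) · u_1 = 0  (should be 0).
Check: (v - proj_W(v)) · u_2 = 0  (should be 0).
Result: proj_W(v) = (105/59, -105/59, -15/59, 85/59).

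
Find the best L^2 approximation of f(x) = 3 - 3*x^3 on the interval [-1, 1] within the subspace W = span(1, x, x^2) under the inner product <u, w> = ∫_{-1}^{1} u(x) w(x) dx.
g(x) = 3 - 9*x/5

The best approximation g ∈ W is the orthogonal projection of f onto W. Writing g = a_0 + a_1 x + a_2 x^2, the coefficients solve the normal equations G · a = b where
  G_{ij} = <φ_i, φ_j> and b_i = <f, φ_i>, with φ_0 = 1, φ_1 = x, φ_2 = x^2.
G =
  [2, 0, 2/3]
  [0, 2/3, 0]
  [2/3, 0, 2/5],
b = (6, -6/5, 2).
Solving gives a_0 = 3, a_1 = -9/5, a_2 = 0, so
  g(x) = 3 - 9*x/5.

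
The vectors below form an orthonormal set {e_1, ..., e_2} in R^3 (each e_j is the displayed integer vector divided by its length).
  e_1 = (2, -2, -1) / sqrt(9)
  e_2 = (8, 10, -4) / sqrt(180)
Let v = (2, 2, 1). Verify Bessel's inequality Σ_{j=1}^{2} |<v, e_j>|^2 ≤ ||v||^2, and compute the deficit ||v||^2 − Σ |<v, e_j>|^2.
Σ |<v, e_j>|^2 = 29/5; ||v||^2 = 9; deficit = 16/5

Write each e_j = u_j / sqrt(<u_j, u_j>) where u_j is the displayed integer vector. Then <v, e_j> = <v, u_j> / sqrt(<u_j, u_j>), so |<v, e_j>|^2 = <v, u_j>^2 / <u_j, u_j>.
Coefficients: <v, e_1> = -1/sqrt(9), <v, e_2> = 32/sqrt(180).
Square and sum: Σ |<v, e_j>|^2 = 29/5.
Compute ||v||^2 = v·v = 9.
Deficit = 9 − 29/5 = 16/5 ≥ 0, confirming Bessel's inequality. (The deficit equals ||v − Σ <v,e_j> e_j||^2, the squared distance from v to span{e_j}.)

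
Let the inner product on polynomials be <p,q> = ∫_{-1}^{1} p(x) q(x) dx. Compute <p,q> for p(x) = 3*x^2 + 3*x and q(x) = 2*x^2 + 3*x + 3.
<p,q> = 72/5

Expand the product: p(x)·q(x) = 6*x^4 + 15*x^3 + 18*x^2 + 9*x.
∫_{-1}^{1} of each monomial x^k gives [2/(k+1) if k even, 0 if k odd]. Integrating term-by-term (or equivalently evaluating the antiderivative F(x) = 6*x^5/5 + 15*x^4/4 + 6*x^3 + 9*x^2/2 at the endpoints):
  F(1) − F(−1) = 309/20 − (21/20) = 72/5.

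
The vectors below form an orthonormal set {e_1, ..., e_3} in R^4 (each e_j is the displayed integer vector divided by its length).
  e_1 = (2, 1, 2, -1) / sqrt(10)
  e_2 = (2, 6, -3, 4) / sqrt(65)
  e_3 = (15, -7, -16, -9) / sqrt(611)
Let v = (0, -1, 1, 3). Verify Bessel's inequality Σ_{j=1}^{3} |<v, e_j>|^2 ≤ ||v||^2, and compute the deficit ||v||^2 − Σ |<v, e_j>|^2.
Σ |<v, e_j>|^2 = 125/47; ||v||^2 = 11; deficit = 392/47

Write each e_j = u_j / sqrt(<u_j, u_j>) where u_j is the displayed integer vector. Then <v, e_j> = <v, u_j> / sqrt(<u_j, u_j>), so |<v, e_j>|^2 = <v, u_j>^2 / <u_j, u_j>.
Coefficients: <v, e_1> = -2/sqrt(10), <v, e_2> = 3/sqrt(65), <v, e_3> = -36/sqrt(611).
Square and sum: Σ |<v, e_j>|^2 = 125/47.
Compute ||v||^2 = v·v = 11.
Deficit = 11 − 125/47 = 392/47 ≥ 0, confirming Bessel's inequality. (The deficit equals ||v − Σ <v,e_j> e_j||^2, the squared distance from v to span{e_j}.)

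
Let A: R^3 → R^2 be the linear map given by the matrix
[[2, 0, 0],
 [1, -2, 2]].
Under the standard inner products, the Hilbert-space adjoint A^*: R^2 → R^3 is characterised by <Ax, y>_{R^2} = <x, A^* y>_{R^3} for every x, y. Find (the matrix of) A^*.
A^* = A^T =
[[2, 1],
 [0, -2],
 [0, 2]]

For real matrices with standard dot products, the defining identity <Ax, y> = <x, A^* y> gives (Ax)^T y = x^T (A^*) y, i.e. x^T A^T y = x^T (A^*) y. Since this holds for all x, y, we must have A^* = A^T. Therefore
A^* =
[[2, 1],
 [0, -2],
 [0, 2]].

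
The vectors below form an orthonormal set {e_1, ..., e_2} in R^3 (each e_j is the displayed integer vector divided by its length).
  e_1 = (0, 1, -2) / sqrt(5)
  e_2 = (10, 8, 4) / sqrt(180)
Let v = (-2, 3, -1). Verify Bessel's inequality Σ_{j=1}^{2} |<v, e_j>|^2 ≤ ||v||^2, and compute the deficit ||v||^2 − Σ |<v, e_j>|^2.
Σ |<v, e_j>|^2 = 5; ||v||^2 = 14; deficit = 9

Write each e_j = u_j / sqrt(<u_j, u_j>) where u_j is the displayed integer vector. Then <v, e_j> = <v, u_j> / sqrt(<u_j, u_j>), so |<v, e_j>|^2 = <v, u_j>^2 / <u_j, u_j>.
Coefficients: <v, e_1> = 5/sqrt(5), <v, e_2> = 0/sqrt(180).
Square and sum: Σ |<v, e_j>|^2 = 5.
Compute ||v||^2 = v·v = 14.
Deficit = 14 − 5 = 9 ≥ 0, confirming Bessel's inequality. (The deficit equals ||v − Σ <v,e_j> e_j||^2, the squared distance from v to span{e_j}.)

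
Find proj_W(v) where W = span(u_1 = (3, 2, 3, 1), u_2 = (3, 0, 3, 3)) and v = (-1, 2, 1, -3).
proj_W(v) = (-1/5, 12/5, -1/5, -13/5)

Set up U = [u_1 | ... | u_2] ∈ R^(4×2). The projector onto W = col(U) is P = U (U^T U)^(-1) U^T.
Compute U^T U =
  [23, 21]
  [21, 27],
and U^T v = (1, -9).
Solve U^T U · c = U^T v for the coefficients: c = (6/5, -19/15). The projection is proj_W(v) = U c.
Check: (v - proj_W(v)) · u_1 = 0  (should be 0).
Check: (v - proj_W(v)) · u_2 = 0  (should be 0).
Result: proj_W(v) = (-1/5, 12/5, -1/5, -13/5).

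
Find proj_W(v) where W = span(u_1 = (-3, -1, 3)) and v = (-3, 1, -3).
proj_W(v) = (3/19, 1/19, -3/19)

Set up U = [u_1 | ... | u_1] ∈ R^(3×1). The projector onto W = col(U) is P = U (U^T U)^(-1) U^T.
Compute U^T U =
  [19],
and U^T v = (-1).
Solve U^T U · c = U^T v for the coefficients: c = (-1/19). The projection is proj_W(v) = U c.
Check: (v - proj_W(v)) · u_1 = 0  (should be 0).
Result: proj_W(v) = (3/19, 1/19, -3/19).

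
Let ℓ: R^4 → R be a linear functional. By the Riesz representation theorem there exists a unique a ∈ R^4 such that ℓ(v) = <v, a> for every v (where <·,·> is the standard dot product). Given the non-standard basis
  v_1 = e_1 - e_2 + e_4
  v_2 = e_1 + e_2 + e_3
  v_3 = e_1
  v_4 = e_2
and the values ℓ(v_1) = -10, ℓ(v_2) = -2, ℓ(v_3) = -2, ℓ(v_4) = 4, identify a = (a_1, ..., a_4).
a = (-2, 4, -4, -4)

Write a = (a_1, ..., a_4) in the standard basis. For each basis vector v_i, ℓ(v_i) = <v_i, a> is a linear equation in the a_j's. Collect the n equations into a matrix system V a = ℓ, where row i of V is v_i (expressed in the standard basis). Since V is invertible (lower-triangular with 1s on the diagonal, up to permutation), solve by back-substitution:
  V =
[[1, -1, 0, 1],
 [1, 1, 1, 0],
 [1, 0, 0, 0],
 [0, 1, 0, 0]]
  V a = (-10, -2, -2, 4)
Solving gives a = (-2, 4, -4, -4).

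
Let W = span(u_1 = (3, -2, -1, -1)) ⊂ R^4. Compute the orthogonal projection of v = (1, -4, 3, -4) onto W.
proj_W(v) = (12/5, -8/5, -4/5, -4/5)

Set up U = [u_1 | ... | u_1] ∈ R^(4×1). The projector onto W = col(U) is P = U (U^T U)^(-1) U^T.
Compute U^T U =
  [15],
and U^T v = (12).
Solve U^T U · c = U^T v for the coefficients: c = (4/5). The projection is proj_W(v) = U c.
Check: (v - proj_W(v)) · u_1 = 0  (should be 0).
Result: proj_W(v) = (12/5, -8/5, -4/5, -4/5).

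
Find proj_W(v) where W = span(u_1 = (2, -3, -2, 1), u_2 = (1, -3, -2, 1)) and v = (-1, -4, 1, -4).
proj_W(v) = (-1, -9/7, -6/7, 3/7)

Set up U = [u_1 | ... | u_2] ∈ R^(4×2). The projector onto W = col(U) is P = U (U^T U)^(-1) U^T.
Compute U^T U =
  [18, 16]
  [16, 15],
and U^T v = (4, 5).
Solve U^T U · c = U^T v for the coefficients: c = (-10/7, 13/7). The projection is proj_W(v) = U c.
Check: (v - proj_W(v)) · u_1 = 0  (should be 0).
Check: (v - proj_W(v)) · u_2 = 0  (should be 0).
Result: proj_W(v) = (-1, -9/7, -6/7, 3/7).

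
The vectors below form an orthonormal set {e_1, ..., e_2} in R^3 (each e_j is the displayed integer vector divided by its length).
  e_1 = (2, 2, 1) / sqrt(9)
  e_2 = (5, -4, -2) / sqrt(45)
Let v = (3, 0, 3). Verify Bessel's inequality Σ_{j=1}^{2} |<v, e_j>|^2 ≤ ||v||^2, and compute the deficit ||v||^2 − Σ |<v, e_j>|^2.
Σ |<v, e_j>|^2 = 54/5; ||v||^2 = 18; deficit = 36/5

Write each e_j = u_j / sqrt(<u_j, u_j>) where u_j is the displayed integer vector. Then <v, e_j> = <v, u_j> / sqrt(<u_j, u_j>), so |<v, e_j>|^2 = <v, u_j>^2 / <u_j, u_j>.
Coefficients: <v, e_1> = 9/sqrt(9), <v, e_2> = 9/sqrt(45).
Square and sum: Σ |<v, e_j>|^2 = 54/5.
Compute ||v||^2 = v·v = 18.
Deficit = 18 − 54/5 = 36/5 ≥ 0, confirming Bessel's inequality. (The deficit equals ||v − Σ <v,e_j> e_j||^2, the squared distance from v to span{e_j}.)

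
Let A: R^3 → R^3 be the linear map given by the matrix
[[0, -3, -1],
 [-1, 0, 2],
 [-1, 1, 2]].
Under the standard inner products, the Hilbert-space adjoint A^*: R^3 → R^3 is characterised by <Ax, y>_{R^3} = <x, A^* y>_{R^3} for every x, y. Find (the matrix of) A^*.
A^* = A^T =
[[0, -1, -1],
 [-3, 0, 1],
 [-1, 2, 2]]

For real matrices with standard dot products, the defining identity <Ax, y> = <x, A^* y> gives (Ax)^T y = x^T (A^*) y, i.e. x^T A^T y = x^T (A^*) y. Since this holds for all x, y, we must have A^* = A^T. Therefore
A^* =
[[0, -1, -1],
 [-3, 0, 1],
 [-1, 2, 2]].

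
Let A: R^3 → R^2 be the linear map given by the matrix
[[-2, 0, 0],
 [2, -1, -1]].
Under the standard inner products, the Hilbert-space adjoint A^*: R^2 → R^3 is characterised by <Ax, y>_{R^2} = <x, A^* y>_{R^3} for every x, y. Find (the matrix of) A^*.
A^* = A^T =
[[-2, 2],
 [0, -1],
 [0, -1]]

For real matrices with standard dot products, the defining identity <Ax, y> = <x, A^* y> gives (Ax)^T y = x^T (A^*) y, i.e. x^T A^T y = x^T (A^*) y. Since this holds for all x, y, we must have A^* = A^T. Therefore
A^* =
[[-2, 2],
 [0, -1],
 [0, -1]].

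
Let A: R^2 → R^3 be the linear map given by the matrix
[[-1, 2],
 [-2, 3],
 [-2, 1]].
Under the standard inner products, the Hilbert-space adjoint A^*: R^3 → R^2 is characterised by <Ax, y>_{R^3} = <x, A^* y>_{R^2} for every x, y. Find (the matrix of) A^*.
A^* = A^T =
[[-1, -2, -2],
 [2, 3, 1]]

For real matrices with standard dot products, the defining identity <Ax, y> = <x, A^* y> gives (Ax)^T y = x^T (A^*) y, i.e. x^T A^T y = x^T (A^*) y. Since this holds for all x, y, we must have A^* = A^T. Therefore
A^* =
[[-1, -2, -2],
 [2, 3, 1]].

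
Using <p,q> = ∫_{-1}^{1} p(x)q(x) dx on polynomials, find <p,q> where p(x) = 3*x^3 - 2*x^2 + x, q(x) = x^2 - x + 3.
<p,q> = -20/3

Expand the product: p(x)·q(x) = 3*x^5 - 5*x^4 + 12*x^3 - 7*x^2 + 3*x.
∫_{-1}^{1} of each monomial x^k gives [2/(k+1) if k even, 0 if k odd]. Integrating term-by-term (or equivalently evaluating the antiderivative F(x) = x^6/2 - x^5 + 3*x^4 - 7*x^3/3 + 3*x^2/2 at the endpoints):
  F(1) − F(−1) = 5/3 − (25/3) = -20/3.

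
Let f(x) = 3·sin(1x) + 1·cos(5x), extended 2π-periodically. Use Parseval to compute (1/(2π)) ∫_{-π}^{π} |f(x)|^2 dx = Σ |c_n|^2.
Σ |c_n|^2 = 5

Expand |f|^2 and use orthogonality of {sin(nx), cos(mx)} on [-π, π]:
  ∫_{-π}^{π} sin(nx)^2 dx = π, ∫ cos(mx)^2 dx = π, and cross terms integrate to 0.
So ∫_{-π}^{π} f(x)^2 dx = 3^2 · π + 1^2 · π = (9 + 1)π.
Divide by 2π: (9 + 1)/2 = 5.
By Parseval, this equals Σ |c_n|^2.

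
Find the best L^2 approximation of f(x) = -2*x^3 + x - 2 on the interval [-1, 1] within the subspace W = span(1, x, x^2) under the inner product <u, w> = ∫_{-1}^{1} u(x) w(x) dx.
g(x) = -x/5 - 2

The best approximation g ∈ W is the orthogonal projection of f onto W. Writing g = a_0 + a_1 x + a_2 x^2, the coefficients solve the normal equations G · a = b where
  G_{ij} = <φ_i, φ_j> and b_i = <f, φ_i>, with φ_0 = 1, φ_1 = x, φ_2 = x^2.
G =
  [2, 0, 2/3]
  [0, 2/3, 0]
  [2/3, 0, 2/5],
b = (-4, -2/15, -4/3).
Solving gives a_0 = -2, a_1 = -1/5, a_2 = 0, so
  g(x) = -x/5 - 2.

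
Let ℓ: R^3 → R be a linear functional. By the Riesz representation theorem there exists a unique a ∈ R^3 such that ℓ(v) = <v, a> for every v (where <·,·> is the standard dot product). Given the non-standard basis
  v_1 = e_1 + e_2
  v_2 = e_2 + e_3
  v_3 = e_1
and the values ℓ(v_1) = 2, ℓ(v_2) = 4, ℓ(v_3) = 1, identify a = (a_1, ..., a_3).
a = (1, 1, 3)

Write a = (a_1, ..., a_3) in the standard basis. For each basis vector v_i, ℓ(v_i) = <v_i, a> is a linear equation in the a_j's. Collect the n equations into a matrix system V a = ℓ, where row i of V is v_i (expressed in the standard basis). Since V is invertible (lower-triangular with 1s on the diagonal, up to permutation), solve by back-substitution:
  V =
[[1, 1, 0],
 [0, 1, 1],
 [1, 0, 0]]
  V a = (2, 4, 1)
Solving gives a = (1, 1, 3).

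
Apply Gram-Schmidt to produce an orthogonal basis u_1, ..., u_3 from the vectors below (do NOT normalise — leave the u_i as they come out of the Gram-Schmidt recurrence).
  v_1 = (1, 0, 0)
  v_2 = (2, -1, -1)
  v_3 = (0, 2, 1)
Orthogonal basis:
  u_1 = (1, 0, 0)
  u_2 = (0, -1, -1)
  u_3 = (0, 1/2, -1/2)

Apply the Gram-Schmidt recurrence
  u_1 = v_1
  u_i = v_i − Σ_{j<i} ((v_i · u_j) / (u_j · u_j)) · u_j.

Step by step this gives:
  u_1 = (1, 0, 0)
  u_2 = (0, -1, -1)
  u_3 = (0, 1/2, -1/2)

Orthogonality check:
  u_2 · u_1 = 0 (should be 0)
  u_3 · u_1 = 0 (should be 0)
  u_3 · u_2 = 0 (should be 0)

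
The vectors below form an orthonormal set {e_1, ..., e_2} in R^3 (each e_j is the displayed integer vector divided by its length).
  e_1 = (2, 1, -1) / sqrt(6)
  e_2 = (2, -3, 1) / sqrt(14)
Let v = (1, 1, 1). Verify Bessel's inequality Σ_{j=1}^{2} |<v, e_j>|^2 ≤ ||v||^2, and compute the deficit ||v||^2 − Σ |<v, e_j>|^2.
Σ |<v, e_j>|^2 = 2/3; ||v||^2 = 3; deficit = 7/3

Write each e_j = u_j / sqrt(<u_j, u_j>) where u_j is the displayed integer vector. Then <v, e_j> = <v, u_j> / sqrt(<u_j, u_j>), so |<v, e_j>|^2 = <v, u_j>^2 / <u_j, u_j>.
Coefficients: <v, e_1> = 2/sqrt(6), <v, e_2> = 0/sqrt(14).
Square and sum: Σ |<v, e_j>|^2 = 2/3.
Compute ||v||^2 = v·v = 3.
Deficit = 3 − 2/3 = 7/3 ≥ 0, confirming Bessel's inequality. (The deficit equals ||v − Σ <v,e_j> e_j||^2, the squared distance from v to span{e_j}.)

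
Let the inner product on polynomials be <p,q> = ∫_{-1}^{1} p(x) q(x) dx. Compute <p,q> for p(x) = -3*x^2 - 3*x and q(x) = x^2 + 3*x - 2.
<p,q> = -16/5

Expand the product: p(x)·q(x) = -3*x^4 - 12*x^3 - 3*x^2 + 6*x.
∫_{-1}^{1} of each monomial x^k gives [2/(k+1) if k even, 0 if k odd]. Integrating term-by-term (or equivalently evaluating the antiderivative F(x) = -3*x^5/5 - 3*x^4 - x^3 + 3*x^2 at the endpoints):
  F(1) − F(−1) = -8/5 − (8/5) = -16/5.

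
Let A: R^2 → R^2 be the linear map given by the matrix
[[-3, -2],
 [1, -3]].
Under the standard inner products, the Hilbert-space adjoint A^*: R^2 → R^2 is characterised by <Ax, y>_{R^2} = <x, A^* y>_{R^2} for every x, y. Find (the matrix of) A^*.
A^* = A^T =
[[-3, 1],
 [-2, -3]]

For real matrices with standard dot products, the defining identity <Ax, y> = <x, A^* y> gives (Ax)^T y = x^T (A^*) y, i.e. x^T A^T y = x^T (A^*) y. Since this holds for all x, y, we must have A^* = A^T. Therefore
A^* =
[[-3, 1],
 [-2, -3]].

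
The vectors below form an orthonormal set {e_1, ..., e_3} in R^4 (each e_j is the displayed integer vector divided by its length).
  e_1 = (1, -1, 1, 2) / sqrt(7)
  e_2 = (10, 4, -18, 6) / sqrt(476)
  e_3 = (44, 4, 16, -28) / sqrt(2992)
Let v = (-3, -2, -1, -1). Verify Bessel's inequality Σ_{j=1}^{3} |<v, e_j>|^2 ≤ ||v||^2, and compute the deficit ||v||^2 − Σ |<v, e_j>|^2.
Σ |<v, e_j>|^2 = 101/11; ||v||^2 = 15; deficit = 64/11

Write each e_j = u_j / sqrt(<u_j, u_j>) where u_j is the displayed integer vector. Then <v, e_j> = <v, u_j> / sqrt(<u_j, u_j>), so |<v, e_j>|^2 = <v, u_j>^2 / <u_j, u_j>.
Coefficients: <v, e_1> = -4/sqrt(7), <v, e_2> = -26/sqrt(476), <v, e_3> = -128/sqrt(2992).
Square and sum: Σ |<v, e_j>|^2 = 101/11.
Compute ||v||^2 = v·v = 15.
Deficit = 15 − 101/11 = 64/11 ≥ 0, confirming Bessel's inequality. (The deficit equals ||v − Σ <v,e_j> e_j||^2, the squared distance from v to span{e_j}.)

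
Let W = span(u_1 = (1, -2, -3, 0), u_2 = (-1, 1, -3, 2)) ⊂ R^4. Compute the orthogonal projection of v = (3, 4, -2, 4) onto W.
proj_W(v) = (-93/58, 59/29, -129/58, 68/29)

Set up U = [u_1 | ... | u_2] ∈ R^(4×2). The projector onto W = col(U) is P = U (U^T U)^(-1) U^T.
Compute U^T U =
  [14, 6]
  [6, 15],
and U^T v = (1, 15).
Solve U^T U · c = U^T v for the coefficients: c = (-25/58, 34/29). The projection is proj_W(v) = U c.
Check: (v - proj_W(v)) · u_1 = 0  (should be 0).
Check: (v - proj_W(v)) · u_2 = 0  (should be 0).
Result: proj_W(v) = (-93/58, 59/29, -129/58, 68/29).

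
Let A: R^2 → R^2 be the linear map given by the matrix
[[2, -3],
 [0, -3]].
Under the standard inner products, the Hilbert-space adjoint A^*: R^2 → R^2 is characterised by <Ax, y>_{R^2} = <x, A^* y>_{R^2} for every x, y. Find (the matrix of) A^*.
A^* = A^T =
[[2, 0],
 [-3, -3]]

For real matrices with standard dot products, the defining identity <Ax, y> = <x, A^* y> gives (Ax)^T y = x^T (A^*) y, i.e. x^T A^T y = x^T (A^*) y. Since this holds for all x, y, we must have A^* = A^T. Therefore
A^* =
[[2, 0],
 [-3, -3]].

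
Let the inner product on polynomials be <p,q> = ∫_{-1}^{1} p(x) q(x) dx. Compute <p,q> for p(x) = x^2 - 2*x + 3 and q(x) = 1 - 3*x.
<p,q> = 32/3

Expand the product: p(x)·q(x) = -3*x^3 + 7*x^2 - 11*x + 3.
∫_{-1}^{1} of each monomial x^k gives [2/(k+1) if k even, 0 if k odd]. Integrating term-by-term (or equivalently evaluating the antiderivative F(x) = -3*x^4/4 + 7*x^3/3 - 11*x^2/2 + 3*x at the endpoints):
  F(1) − F(−1) = -11/12 − (-139/12) = 32/3.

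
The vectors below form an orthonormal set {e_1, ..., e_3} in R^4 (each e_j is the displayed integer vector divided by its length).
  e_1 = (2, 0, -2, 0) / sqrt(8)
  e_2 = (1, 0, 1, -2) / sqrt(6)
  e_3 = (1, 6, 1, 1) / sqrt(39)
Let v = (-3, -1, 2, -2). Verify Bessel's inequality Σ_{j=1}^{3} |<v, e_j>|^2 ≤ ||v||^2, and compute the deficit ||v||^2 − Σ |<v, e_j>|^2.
Σ |<v, e_j>|^2 = 209/13; ||v||^2 = 18; deficit = 25/13

Write each e_j = u_j / sqrt(<u_j, u_j>) where u_j is the displayed integer vector. Then <v, e_j> = <v, u_j> / sqrt(<u_j, u_j>), so |<v, e_j>|^2 = <v, u_j>^2 / <u_j, u_j>.
Coefficients: <v, e_1> = -10/sqrt(8), <v, e_2> = 3/sqrt(6), <v, e_3> = -9/sqrt(39).
Square and sum: Σ |<v, e_j>|^2 = 209/13.
Compute ||v||^2 = v·v = 18.
Deficit = 18 − 209/13 = 25/13 ≥ 0, confirming Bessel's inequality. (The deficit equals ||v − Σ <v,e_j> e_j||^2, the squared distance from v to span{e_j}.)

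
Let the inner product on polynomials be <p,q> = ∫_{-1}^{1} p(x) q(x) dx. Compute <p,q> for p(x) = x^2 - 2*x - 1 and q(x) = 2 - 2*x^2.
<p,q> = -32/15

Expand the product: p(x)·q(x) = -2*x^4 + 4*x^3 + 4*x^2 - 4*x - 2.
∫_{-1}^{1} of each monomial x^k gives [2/(k+1) if k even, 0 if k odd]. Integrating term-by-term (or equivalently evaluating the antiderivative F(x) = -2*x^5/5 + x^4 + 4*x^3/3 - 2*x^2 - 2*x at the endpoints):
  F(1) − F(−1) = -31/15 − (1/15) = -32/15.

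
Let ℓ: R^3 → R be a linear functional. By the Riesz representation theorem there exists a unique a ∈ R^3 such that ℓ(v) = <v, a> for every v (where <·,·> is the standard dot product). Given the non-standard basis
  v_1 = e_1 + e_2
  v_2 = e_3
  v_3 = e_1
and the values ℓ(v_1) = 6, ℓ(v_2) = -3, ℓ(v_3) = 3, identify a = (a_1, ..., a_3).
a = (3, 3, -3)

Write a = (a_1, ..., a_3) in the standard basis. For each basis vector v_i, ℓ(v_i) = <v_i, a> is a linear equation in the a_j's. Collect the n equations into a matrix system V a = ℓ, where row i of V is v_i (expressed in the standard basis). Since V is invertible (lower-triangular with 1s on the diagonal, up to permutation), solve by back-substitution:
  V =
[[1, 1, 0],
 [0, 0, 1],
 [1, 0, 0]]
  V a = (6, -3, 3)
Solving gives a = (3, 3, -3).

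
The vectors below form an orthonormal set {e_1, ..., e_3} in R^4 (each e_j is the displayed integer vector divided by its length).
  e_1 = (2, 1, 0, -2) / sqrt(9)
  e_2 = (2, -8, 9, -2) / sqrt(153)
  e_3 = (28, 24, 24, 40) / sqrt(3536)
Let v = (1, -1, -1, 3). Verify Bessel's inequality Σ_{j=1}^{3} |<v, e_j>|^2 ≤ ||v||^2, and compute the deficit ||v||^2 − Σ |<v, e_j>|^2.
Σ |<v, e_j>|^2 = 75/13; ||v||^2 = 12; deficit = 81/13

Write each e_j = u_j / sqrt(<u_j, u_j>) where u_j is the displayed integer vector. Then <v, e_j> = <v, u_j> / sqrt(<u_j, u_j>), so |<v, e_j>|^2 = <v, u_j>^2 / <u_j, u_j>.
Coefficients: <v, e_1> = -5/sqrt(9), <v, e_2> = -5/sqrt(153), <v, e_3> = 100/sqrt(3536).
Square and sum: Σ |<v, e_j>|^2 = 75/13.
Compute ||v||^2 = v·v = 12.
Deficit = 12 − 75/13 = 81/13 ≥ 0, confirming Bessel's inequality. (The deficit equals ||v − Σ <v,e_j> e_j||^2, the squared distance from v to span{e_j}.)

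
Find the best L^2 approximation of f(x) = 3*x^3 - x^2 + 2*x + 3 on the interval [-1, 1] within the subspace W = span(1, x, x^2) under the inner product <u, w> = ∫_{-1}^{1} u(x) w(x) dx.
g(x) = -x^2 + 19*x/5 + 3

The best approximation g ∈ W is the orthogonal projection of f onto W. Writing g = a_0 + a_1 x + a_2 x^2, the coefficients solve the normal equations G · a = b where
  G_{ij} = <φ_i, φ_j> and b_i = <f, φ_i>, with φ_0 = 1, φ_1 = x, φ_2 = x^2.
G =
  [2, 0, 2/3]
  [0, 2/3, 0]
  [2/3, 0, 2/5],
b = (16/3, 38/15, 8/5).
Solving gives a_0 = 3, a_1 = 19/5, a_2 = -1, so
  g(x) = -x^2 + 19*x/5 + 3.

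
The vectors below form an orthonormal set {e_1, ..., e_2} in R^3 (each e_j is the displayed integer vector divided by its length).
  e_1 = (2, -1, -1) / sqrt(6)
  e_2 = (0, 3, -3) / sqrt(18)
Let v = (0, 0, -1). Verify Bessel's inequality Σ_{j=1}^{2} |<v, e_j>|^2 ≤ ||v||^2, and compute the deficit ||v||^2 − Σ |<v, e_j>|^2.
Σ |<v, e_j>|^2 = 2/3; ||v||^2 = 1; deficit = 1/3

Write each e_j = u_j / sqrt(<u_j, u_j>) where u_j is the displayed integer vector. Then <v, e_j> = <v, u_j> / sqrt(<u_j, u_j>), so |<v, e_j>|^2 = <v, u_j>^2 / <u_j, u_j>.
Coefficients: <v, e_1> = 1/sqrt(6), <v, e_2> = 3/sqrt(18).
Square and sum: Σ |<v, e_j>|^2 = 2/3.
Compute ||v||^2 = v·v = 1.
Deficit = 1 − 2/3 = 1/3 ≥ 0, confirming Bessel's inequality. (The deficit equals ||v − Σ <v,e_j> e_j||^2, the squared distance from v to span{e_j}.)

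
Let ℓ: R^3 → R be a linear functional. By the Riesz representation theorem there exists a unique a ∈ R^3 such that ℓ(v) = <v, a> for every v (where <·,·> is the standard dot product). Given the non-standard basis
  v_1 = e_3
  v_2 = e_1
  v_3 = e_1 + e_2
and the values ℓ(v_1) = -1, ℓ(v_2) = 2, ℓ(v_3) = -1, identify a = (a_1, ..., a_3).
a = (2, -3, -1)

Write a = (a_1, ..., a_3) in the standard basis. For each basis vector v_i, ℓ(v_i) = <v_i, a> is a linear equation in the a_j's. Collect the n equations into a matrix system V a = ℓ, where row i of V is v_i (expressed in the standard basis). Since V is invertible (lower-triangular with 1s on the diagonal, up to permutation), solve by back-substitution:
  V =
[[0, 0, 1],
 [1, 0, 0],
 [1, 1, 0]]
  V a = (-1, 2, -1)
Solving gives a = (2, -3, -1).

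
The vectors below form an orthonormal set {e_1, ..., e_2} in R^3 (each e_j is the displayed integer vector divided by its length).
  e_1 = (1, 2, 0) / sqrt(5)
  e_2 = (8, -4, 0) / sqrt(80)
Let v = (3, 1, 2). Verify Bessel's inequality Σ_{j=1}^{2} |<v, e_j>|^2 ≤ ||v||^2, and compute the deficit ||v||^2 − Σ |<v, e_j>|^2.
Σ |<v, e_j>|^2 = 10; ||v||^2 = 14; deficit = 4

Write each e_j = u_j / sqrt(<u_j, u_j>) where u_j is the displayed integer vector. Then <v, e_j> = <v, u_j> / sqrt(<u_j, u_j>), so |<v, e_j>|^2 = <v, u_j>^2 / <u_j, u_j>.
Coefficients: <v, e_1> = 5/sqrt(5), <v, e_2> = 20/sqrt(80).
Square and sum: Σ |<v, e_j>|^2 = 10.
Compute ||v||^2 = v·v = 14.
Deficit = 14 − 10 = 4 ≥ 0, confirming Bessel's inequality. (The deficit equals ||v − Σ <v,e_j> e_j||^2, the squared distance from v to span{e_j}.)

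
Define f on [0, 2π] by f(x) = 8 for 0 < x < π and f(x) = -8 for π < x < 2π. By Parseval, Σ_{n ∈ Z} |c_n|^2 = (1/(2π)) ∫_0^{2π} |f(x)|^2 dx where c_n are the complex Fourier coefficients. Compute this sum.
Σ |c_n|^2 = 64

Parseval equates the L^2 energy of f (normalised by 1/(2π)) with the ℓ^2 sum of its Fourier coefficients: (1/(2π)) ∫_0^{2π} |f|^2 = Σ |c_n|^2.
Compute the left side: (1/(2π)) [∫_0^π 8^2 dx + ∫_π^{2π} (-8)^2 dx] = (1/(2π)) · (64π + 64π) = (64 + 64)/2 = 64.
So Σ_{n ∈ Z} |c_n|^2 = 64.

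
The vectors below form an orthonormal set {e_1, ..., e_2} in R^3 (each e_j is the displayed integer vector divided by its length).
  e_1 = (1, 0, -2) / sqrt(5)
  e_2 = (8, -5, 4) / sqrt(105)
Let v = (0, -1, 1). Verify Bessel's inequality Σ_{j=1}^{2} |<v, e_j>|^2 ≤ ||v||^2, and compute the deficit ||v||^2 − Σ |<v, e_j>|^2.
Σ |<v, e_j>|^2 = 11/7; ||v||^2 = 2; deficit = 3/7

Write each e_j = u_j / sqrt(<u_j, u_j>) where u_j is the displayed integer vector. Then <v, e_j> = <v, u_j> / sqrt(<u_j, u_j>), so |<v, e_j>|^2 = <v, u_j>^2 / <u_j, u_j>.
Coefficients: <v, e_1> = -2/sqrt(5), <v, e_2> = 9/sqrt(105).
Square and sum: Σ |<v, e_j>|^2 = 11/7.
Compute ||v||^2 = v·v = 2.
Deficit = 2 − 11/7 = 3/7 ≥ 0, confirming Bessel's inequality. (The deficit equals ||v − Σ <v,e_j> e_j||^2, the squared distance from v to span{e_j}.)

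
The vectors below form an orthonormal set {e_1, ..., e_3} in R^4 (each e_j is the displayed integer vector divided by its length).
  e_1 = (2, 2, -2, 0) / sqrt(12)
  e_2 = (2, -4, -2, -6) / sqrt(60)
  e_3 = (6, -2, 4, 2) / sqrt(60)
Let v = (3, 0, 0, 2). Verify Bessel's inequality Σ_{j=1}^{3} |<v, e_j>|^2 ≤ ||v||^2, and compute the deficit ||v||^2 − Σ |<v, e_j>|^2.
Σ |<v, e_j>|^2 = 35/3; ||v||^2 = 13; deficit = 4/3

Write each e_j = u_j / sqrt(<u_j, u_j>) where u_j is the displayed integer vector. Then <v, e_j> = <v, u_j> / sqrt(<u_j, u_j>), so |<v, e_j>|^2 = <v, u_j>^2 / <u_j, u_j>.
Coefficients: <v, e_1> = 6/sqrt(12), <v, e_2> = -6/sqrt(60), <v, e_3> = 22/sqrt(60).
Square and sum: Σ |<v, e_j>|^2 = 35/3.
Compute ||v||^2 = v·v = 13.
Deficit = 13 − 35/3 = 4/3 ≥ 0, confirming Bessel's inequality. (The deficit equals ||v − Σ <v,e_j> e_j||^2, the squared distance from v to span{e_j}.)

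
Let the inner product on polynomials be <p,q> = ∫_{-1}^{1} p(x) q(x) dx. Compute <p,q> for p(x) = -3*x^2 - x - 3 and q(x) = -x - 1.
<p,q> = 26/3

Expand the product: p(x)·q(x) = 3*x^3 + 4*x^2 + 4*x + 3.
∫_{-1}^{1} of each monomial x^k gives [2/(k+1) if k even, 0 if k odd]. Integrating term-by-term (or equivalently evaluating the antiderivative F(x) = 3*x^4/4 + 4*x^3/3 + 2*x^2 + 3*x at the endpoints):
  F(1) − F(−1) = 85/12 − (-19/12) = 26/3.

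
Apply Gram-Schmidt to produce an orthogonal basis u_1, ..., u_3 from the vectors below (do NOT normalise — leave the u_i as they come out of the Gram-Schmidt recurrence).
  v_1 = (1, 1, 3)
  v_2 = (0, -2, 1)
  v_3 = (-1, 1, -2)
Orthogonal basis:
  u_1 = (1, 1, 3)
  u_2 = (-1/11, -23/11, 8/11)
  u_3 = (-14/27, 2/27, 4/27)

Apply the Gram-Schmidt recurrence
  u_1 = v_1
  u_i = v_i − Σ_{j<i} ((v_i · u_j) / (u_j · u_j)) · u_j.

Step by step this gives:
  u_1 = (1, 1, 3)
  u_2 = (-1/11, -23/11, 8/11)
  u_3 = (-14/27, 2/27, 4/27)

Orthogonality check:
  u_2 · u_1 = 0 (should be 0)
  u_3 · u_1 = 0 (should be 0)
  u_3 · u_2 = 0 (should be 0)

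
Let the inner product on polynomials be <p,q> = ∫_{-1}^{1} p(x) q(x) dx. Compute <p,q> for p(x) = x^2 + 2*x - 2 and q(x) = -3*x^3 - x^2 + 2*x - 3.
<p,q> = 56/5

Expand the product: p(x)·q(x) = -3*x^5 - 7*x^4 + 6*x^3 + 3*x^2 - 10*x + 6.
∫_{-1}^{1} of each monomial x^k gives [2/(k+1) if k even, 0 if k odd]. Integrating term-by-term (or equivalently evaluating the antiderivative F(x) = -x^6/2 - 7*x^5/5 + 3*x^4/2 + x^3 - 5*x^2 + 6*x at the endpoints):
  F(1) − F(−1) = 8/5 − (-48/5) = 56/5.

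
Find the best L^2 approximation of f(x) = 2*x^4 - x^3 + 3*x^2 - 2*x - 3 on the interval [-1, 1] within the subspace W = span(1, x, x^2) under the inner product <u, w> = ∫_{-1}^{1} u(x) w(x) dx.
g(x) = 33*x^2/7 - 13*x/5 - 111/35

The best approximation g ∈ W is the orthogonal projection of f onto W. Writing g = a_0 + a_1 x + a_2 x^2, the coefficients solve the normal equations G · a = b where
  G_{ij} = <φ_i, φ_j> and b_i = <f, φ_i>, with φ_0 = 1, φ_1 = x, φ_2 = x^2.
G =
  [2, 0, 2/3]
  [0, 2/3, 0]
  [2/3, 0, 2/5],
b = (-16/5, -26/15, -8/35).
Solving gives a_0 = -111/35, a_1 = -13/5, a_2 = 33/7, so
  g(x) = 33*x^2/7 - 13*x/5 - 111/35.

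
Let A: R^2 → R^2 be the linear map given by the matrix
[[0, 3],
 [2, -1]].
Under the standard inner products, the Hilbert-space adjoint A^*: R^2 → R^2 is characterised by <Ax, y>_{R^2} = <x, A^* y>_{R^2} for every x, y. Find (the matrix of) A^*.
A^* = A^T =
[[0, 2],
 [3, -1]]

For real matrices with standard dot products, the defining identity <Ax, y> = <x, A^* y> gives (Ax)^T y = x^T (A^*) y, i.e. x^T A^T y = x^T (A^*) y. Since this holds for all x, y, we must have A^* = A^T. Therefore
A^* =
[[0, 2],
 [3, -1]].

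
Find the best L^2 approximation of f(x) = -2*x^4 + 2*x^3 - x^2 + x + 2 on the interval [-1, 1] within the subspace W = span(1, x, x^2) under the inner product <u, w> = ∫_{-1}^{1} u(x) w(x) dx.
g(x) = -19*x^2/7 + 11*x/5 + 76/35

The best approximation g ∈ W is the orthogonal projection of f onto W. Writing g = a_0 + a_1 x + a_2 x^2, the coefficients solve the normal equations G · a = b where
  G_{ij} = <φ_i, φ_j> and b_i = <f, φ_i>, with φ_0 = 1, φ_1 = x, φ_2 = x^2.
G =
  [2, 0, 2/3]
  [0, 2/3, 0]
  [2/3, 0, 2/5],
b = (38/15, 22/15, 38/105).
Solving gives a_0 = 76/35, a_1 = 11/5, a_2 = -19/7, so
  g(x) = -19*x^2/7 + 11*x/5 + 76/35.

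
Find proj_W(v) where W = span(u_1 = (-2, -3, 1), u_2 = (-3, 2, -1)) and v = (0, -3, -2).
proj_W(v) = (-41/195, -76/39, 11/15)

Set up U = [u_1 | ... | u_2] ∈ R^(3×2). The projector onto W = col(U) is P = U (U^T U)^(-1) U^T.
Compute U^T U =
  [14, -1]
  [-1, 14],
and U^T v = (7, -4).
Solve U^T U · c = U^T v for the coefficients: c = (94/195, -49/195). The projection is proj_W(v) = U c.
Check: (v - proj_W(v)) · u_1 = 0  (should be 0).
Check: (v - proj_W(v)) · u_2 = 0  (should be 0).
Result: proj_W(v) = (-41/195, -76/39, 11/15).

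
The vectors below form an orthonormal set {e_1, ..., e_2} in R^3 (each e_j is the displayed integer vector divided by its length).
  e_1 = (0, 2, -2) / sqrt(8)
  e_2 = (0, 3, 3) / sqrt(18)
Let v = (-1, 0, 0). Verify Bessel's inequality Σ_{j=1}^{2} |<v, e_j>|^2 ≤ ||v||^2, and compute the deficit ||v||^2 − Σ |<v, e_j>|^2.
Σ |<v, e_j>|^2 = 0; ||v||^2 = 1; deficit = 1

Write each e_j = u_j / sqrt(<u_j, u_j>) where u_j is the displayed integer vector. Then <v, e_j> = <v, u_j> / sqrt(<u_j, u_j>), so |<v, e_j>|^2 = <v, u_j>^2 / <u_j, u_j>.
Coefficients: <v, e_1> = 0/sqrt(8), <v, e_2> = 0/sqrt(18).
Square and sum: Σ |<v, e_j>|^2 = 0.
Compute ||v||^2 = v·v = 1.
Deficit = 1 − 0 = 1 ≥ 0, confirming Bessel's inequality. (The deficit equals ||v − Σ <v,e_j> e_j||^2, the squared distance from v to span{e_j}.)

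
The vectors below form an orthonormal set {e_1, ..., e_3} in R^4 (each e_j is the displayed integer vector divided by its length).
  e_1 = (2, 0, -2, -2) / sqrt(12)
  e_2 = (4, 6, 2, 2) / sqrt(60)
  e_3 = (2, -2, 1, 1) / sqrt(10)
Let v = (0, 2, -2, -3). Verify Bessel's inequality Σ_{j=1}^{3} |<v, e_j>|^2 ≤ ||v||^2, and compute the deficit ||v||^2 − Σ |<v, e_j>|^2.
Σ |<v, e_j>|^2 = 33/2; ||v||^2 = 17; deficit = 1/2

Write each e_j = u_j / sqrt(<u_j, u_j>) where u_j is the displayed integer vector. Then <v, e_j> = <v, u_j> / sqrt(<u_j, u_j>), so |<v, e_j>|^2 = <v, u_j>^2 / <u_j, u_j>.
Coefficients: <v, e_1> = 10/sqrt(12), <v, e_2> = 2/sqrt(60), <v, e_3> = -9/sqrt(10).
Square and sum: Σ |<v, e_j>|^2 = 33/2.
Compute ||v||^2 = v·v = 17.
Deficit = 17 − 33/2 = 1/2 ≥ 0, confirming Bessel's inequality. (The deficit equals ||v − Σ <v,e_j> e_j||^2, the squared distance from v to span{e_j}.)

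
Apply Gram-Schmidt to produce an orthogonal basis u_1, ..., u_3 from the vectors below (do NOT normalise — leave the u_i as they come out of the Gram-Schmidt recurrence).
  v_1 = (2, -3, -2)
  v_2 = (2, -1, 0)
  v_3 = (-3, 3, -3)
Orthogonal basis:
  u_1 = (2, -3, -2)
  u_2 = (20/17, 4/17, 14/17)
  u_3 = (1, 2, -2)

Apply the Gram-Schmidt recurrence
  u_1 = v_1
  u_i = v_i − Σ_{j<i} ((v_i · u_j) / (u_j · u_j)) · u_j.

Step by step this gives:
  u_1 = (2, -3, -2)
  u_2 = (20/17, 4/17, 14/17)
  u_3 = (1, 2, -2)

Orthogonality check:
  u_2 · u_1 = 0 (should be 0)
  u_3 · u_1 = 0 (should be 0)
  u_3 · u_2 = 0 (should be 0)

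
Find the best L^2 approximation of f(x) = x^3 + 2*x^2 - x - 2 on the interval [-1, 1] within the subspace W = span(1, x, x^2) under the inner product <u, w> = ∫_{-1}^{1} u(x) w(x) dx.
g(x) = 2*x^2 - 2*x/5 - 2

The best approximation g ∈ W is the orthogonal projection of f onto W. Writing g = a_0 + a_1 x + a_2 x^2, the coefficients solve the normal equations G · a = b where
  G_{ij} = <φ_i, φ_j> and b_i = <f, φ_i>, with φ_0 = 1, φ_1 = x, φ_2 = x^2.
G =
  [2, 0, 2/3]
  [0, 2/3, 0]
  [2/3, 0, 2/5],
b = (-8/3, -4/15, -8/15).
Solving gives a_0 = -2, a_1 = -2/5, a_2 = 2, so
  g(x) = 2*x^2 - 2*x/5 - 2.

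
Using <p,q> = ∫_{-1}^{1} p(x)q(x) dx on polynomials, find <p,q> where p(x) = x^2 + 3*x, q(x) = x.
<p,q> = 2

Expand the product: p(x)·q(x) = x^3 + 3*x^2.
∫_{-1}^{1} of each monomial x^k gives [2/(k+1) if k even, 0 if k odd]. Integrating term-by-term (or equivalently evaluating the antiderivative F(x) = x^4/4 + x^3 at the endpoints):
  F(1) − F(−1) = 5/4 − (-3/4) = 2.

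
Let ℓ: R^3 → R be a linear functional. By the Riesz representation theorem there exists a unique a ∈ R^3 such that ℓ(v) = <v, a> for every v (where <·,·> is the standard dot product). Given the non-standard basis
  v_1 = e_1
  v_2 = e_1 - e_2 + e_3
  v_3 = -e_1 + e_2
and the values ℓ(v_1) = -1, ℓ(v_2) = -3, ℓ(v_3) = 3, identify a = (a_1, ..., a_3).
a = (-1, 2, 0)

Write a = (a_1, ..., a_3) in the standard basis. For each basis vector v_i, ℓ(v_i) = <v_i, a> is a linear equation in the a_j's. Collect the n equations into a matrix system V a = ℓ, where row i of V is v_i (expressed in the standard basis). Since V is invertible (lower-triangular with 1s on the diagonal, up to permutation), solve by back-substitution:
  V =
[[1, 0, 0],
 [1, -1, 1],
 [-1, 1, 0]]
  V a = (-1, -3, 3)
Solving gives a = (-1, 2, 0).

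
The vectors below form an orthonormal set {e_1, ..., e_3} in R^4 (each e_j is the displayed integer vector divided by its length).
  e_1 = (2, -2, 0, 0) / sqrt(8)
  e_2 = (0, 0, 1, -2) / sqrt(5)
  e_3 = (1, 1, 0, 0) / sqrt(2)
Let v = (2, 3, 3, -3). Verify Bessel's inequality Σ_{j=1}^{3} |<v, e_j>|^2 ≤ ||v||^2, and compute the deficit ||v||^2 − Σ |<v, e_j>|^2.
Σ |<v, e_j>|^2 = 146/5; ||v||^2 = 31; deficit = 9/5

Write each e_j = u_j / sqrt(<u_j, u_j>) where u_j is the displayed integer vector. Then <v, e_j> = <v, u_j> / sqrt(<u_j, u_j>), so |<v, e_j>|^2 = <v, u_j>^2 / <u_j, u_j>.
Coefficients: <v, e_1> = -2/sqrt(8), <v, e_2> = 9/sqrt(5), <v, e_3> = 5/sqrt(2).
Square and sum: Σ |<v, e_j>|^2 = 146/5.
Compute ||v||^2 = v·v = 31.
Deficit = 31 − 146/5 = 9/5 ≥ 0, confirming Bessel's inequality. (The deficit equals ||v − Σ <v,e_j> e_j||^2, the squared distance from v to span{e_j}.)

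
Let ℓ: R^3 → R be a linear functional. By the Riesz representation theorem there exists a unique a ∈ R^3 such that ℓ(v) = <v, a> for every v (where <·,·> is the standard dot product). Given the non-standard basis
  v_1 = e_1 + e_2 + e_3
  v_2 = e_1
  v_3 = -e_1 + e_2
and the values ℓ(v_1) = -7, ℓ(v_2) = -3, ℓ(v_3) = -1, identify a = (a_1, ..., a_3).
a = (-3, -4, 0)

Write a = (a_1, ..., a_3) in the standard basis. For each basis vector v_i, ℓ(v_i) = <v_i, a> is a linear equation in the a_j's. Collect the n equations into a matrix system V a = ℓ, where row i of V is v_i (expressed in the standard basis). Since V is invertible (lower-triangular with 1s on the diagonal, up to permutation), solve by back-substitution:
  V =
[[1, 1, 1],
 [1, 0, 0],
 [-1, 1, 0]]
  V a = (-7, -3, -1)
Solving gives a = (-3, -4, 0).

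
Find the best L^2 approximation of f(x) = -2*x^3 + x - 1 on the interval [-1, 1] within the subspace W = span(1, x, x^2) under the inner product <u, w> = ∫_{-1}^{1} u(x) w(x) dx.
g(x) = -x/5 - 1

The best approximation g ∈ W is the orthogonal projection of f onto W. Writing g = a_0 + a_1 x + a_2 x^2, the coefficients solve the normal equations G · a = b where
  G_{ij} = <φ_i, φ_j> and b_i = <f, φ_i>, with φ_0 = 1, φ_1 = x, φ_2 = x^2.
G =
  [2, 0, 2/3]
  [0, 2/3, 0]
  [2/3, 0, 2/5],
b = (-2, -2/15, -2/3).
Solving gives a_0 = -1, a_1 = -1/5, a_2 = 0, so
  g(x) = -x/5 - 1.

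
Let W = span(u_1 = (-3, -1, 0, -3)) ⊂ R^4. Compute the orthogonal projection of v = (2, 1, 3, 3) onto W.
proj_W(v) = (48/19, 16/19, 0, 48/19)

Set up U = [u_1 | ... | u_1] ∈ R^(4×1). The projector onto W = col(U) is P = U (U^T U)^(-1) U^T.
Compute U^T U =
  [19],
and U^T v = (-16).
Solve U^T U · c = U^T v for the coefficients: c = (-16/19). The projection is proj_W(v) = U c.
Check: (v - proj_W(v)) · u_1 = 0  (should be 0).
Result: proj_W(v) = (48/19, 16/19, 0, 48/19).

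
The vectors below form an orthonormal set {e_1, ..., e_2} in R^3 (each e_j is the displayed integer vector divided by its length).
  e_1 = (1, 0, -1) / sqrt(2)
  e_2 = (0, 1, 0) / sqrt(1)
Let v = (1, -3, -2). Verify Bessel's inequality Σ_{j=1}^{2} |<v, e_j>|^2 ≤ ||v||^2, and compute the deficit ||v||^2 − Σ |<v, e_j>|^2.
Σ |<v, e_j>|^2 = 27/2; ||v||^2 = 14; deficit = 1/2

Write each e_j = u_j / sqrt(<u_j, u_j>) where u_j is the displayed integer vector. Then <v, e_j> = <v, u_j> / sqrt(<u_j, u_j>), so |<v, e_j>|^2 = <v, u_j>^2 / <u_j, u_j>.
Coefficients: <v, e_1> = 3/sqrt(2), <v, e_2> = -3/sqrt(1).
Square and sum: Σ |<v, e_j>|^2 = 27/2.
Compute ||v||^2 = v·v = 14.
Deficit = 14 − 27/2 = 1/2 ≥ 0, confirming Bessel's inequality. (The deficit equals ||v − Σ <v,e_j> e_j||^2, the squared distance from v to span{e_j}.)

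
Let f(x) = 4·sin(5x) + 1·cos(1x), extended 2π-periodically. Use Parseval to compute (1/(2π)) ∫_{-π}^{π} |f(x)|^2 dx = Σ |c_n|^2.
Σ |c_n|^2 = 17/2

Expand |f|^2 and use orthogonality of {sin(nx), cos(mx)} on [-π, π]:
  ∫_{-π}^{π} sin(nx)^2 dx = π, ∫ cos(mx)^2 dx = π, and cross terms integrate to 0.
So ∫_{-π}^{π} f(x)^2 dx = 4^2 · π + 1^2 · π = (16 + 1)π.
Divide by 2π: (16 + 1)/2 = 17/2.
By Parseval, this equals Σ |c_n|^2.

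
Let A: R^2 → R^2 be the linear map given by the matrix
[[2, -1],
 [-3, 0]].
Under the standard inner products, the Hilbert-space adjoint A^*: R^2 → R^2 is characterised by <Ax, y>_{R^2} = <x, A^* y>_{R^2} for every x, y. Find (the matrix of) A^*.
A^* = A^T =
[[2, -3],
 [-1, 0]]

For real matrices with standard dot products, the defining identity <Ax, y> = <x, A^* y> gives (Ax)^T y = x^T (A^*) y, i.e. x^T A^T y = x^T (A^*) y. Since this holds for all x, y, we must have A^* = A^T. Therefore
A^* =
[[2, -3],
 [-1, 0]].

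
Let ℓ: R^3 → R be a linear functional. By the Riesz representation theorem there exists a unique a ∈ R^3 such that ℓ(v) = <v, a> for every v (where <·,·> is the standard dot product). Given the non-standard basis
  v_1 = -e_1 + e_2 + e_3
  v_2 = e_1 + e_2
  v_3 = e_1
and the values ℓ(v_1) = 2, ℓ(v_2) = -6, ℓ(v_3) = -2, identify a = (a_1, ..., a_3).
a = (-2, -4, 4)

Write a = (a_1, ..., a_3) in the standard basis. For each basis vector v_i, ℓ(v_i) = <v_i, a> is a linear equation in the a_j's. Collect the n equations into a matrix system V a = ℓ, where row i of V is v_i (expressed in the standard basis). Since V is invertible (lower-triangular with 1s on the diagonal, up to permutation), solve by back-substitution:
  V =
[[-1, 1, 1],
 [1, 1, 0],
 [1, 0, 0]]
  V a = (2, -6, -2)
Solving gives a = (-2, -4, 4).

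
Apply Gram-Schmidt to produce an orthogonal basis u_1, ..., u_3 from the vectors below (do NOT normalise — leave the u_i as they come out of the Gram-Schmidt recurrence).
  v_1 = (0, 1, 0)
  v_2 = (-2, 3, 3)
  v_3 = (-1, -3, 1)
Orthogonal basis:
  u_1 = (0, 1, 0)
  u_2 = (-2, 0, 3)
  u_3 = (-3/13, 0, -2/13)

Apply the Gram-Schmidt recurrence
  u_1 = v_1
  u_i = v_i − Σ_{j<i} ((v_i · u_j) / (u_j · u_j)) · u_j.

Step by step this gives:
  u_1 = (0, 1, 0)
  u_2 = (-2, 0, 3)
  u_3 = (-3/13, 0, -2/13)

Orthogonality check:
  u_2 · u_1 = 0 (should be 0)
  u_3 · u_1 = 0 (should be 0)
  u_3 · u_2 = 0 (should be 0)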